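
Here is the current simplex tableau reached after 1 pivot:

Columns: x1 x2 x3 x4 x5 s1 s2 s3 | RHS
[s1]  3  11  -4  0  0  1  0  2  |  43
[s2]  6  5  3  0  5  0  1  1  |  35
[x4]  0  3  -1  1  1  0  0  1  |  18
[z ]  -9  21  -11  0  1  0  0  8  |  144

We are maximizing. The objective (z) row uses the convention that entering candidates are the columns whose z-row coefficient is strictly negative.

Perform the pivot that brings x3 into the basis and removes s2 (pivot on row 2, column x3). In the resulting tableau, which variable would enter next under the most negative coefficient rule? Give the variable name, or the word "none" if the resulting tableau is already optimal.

Pivot element 3. New z-row = old z-row − (-11)·(row 2/3).
Updated z-row coefficients: x1: 13, x2: 118/3, x3: 0, x4: 0, x5: 58/3, s1: 0, s2: 11/3, s3: 35/3.
No coefficient is strictly negative; the tableau after this pivot is optimal.

none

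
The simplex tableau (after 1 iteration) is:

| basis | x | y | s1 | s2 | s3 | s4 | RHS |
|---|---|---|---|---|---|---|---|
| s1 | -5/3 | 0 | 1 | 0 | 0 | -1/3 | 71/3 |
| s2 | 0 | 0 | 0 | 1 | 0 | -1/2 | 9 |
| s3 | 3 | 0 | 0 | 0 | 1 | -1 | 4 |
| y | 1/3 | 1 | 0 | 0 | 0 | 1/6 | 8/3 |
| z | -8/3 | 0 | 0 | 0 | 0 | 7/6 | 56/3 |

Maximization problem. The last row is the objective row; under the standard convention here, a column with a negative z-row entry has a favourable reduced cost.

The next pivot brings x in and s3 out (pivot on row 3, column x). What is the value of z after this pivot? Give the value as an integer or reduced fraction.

Minimum ratio for x: 4/3 = 4/3.
z changes by −(z-row coeff of x)·ratio = −(-8/3)·(4/3) = 32/9.
New z = 56/3 + (32/9) = 200/9.

200/9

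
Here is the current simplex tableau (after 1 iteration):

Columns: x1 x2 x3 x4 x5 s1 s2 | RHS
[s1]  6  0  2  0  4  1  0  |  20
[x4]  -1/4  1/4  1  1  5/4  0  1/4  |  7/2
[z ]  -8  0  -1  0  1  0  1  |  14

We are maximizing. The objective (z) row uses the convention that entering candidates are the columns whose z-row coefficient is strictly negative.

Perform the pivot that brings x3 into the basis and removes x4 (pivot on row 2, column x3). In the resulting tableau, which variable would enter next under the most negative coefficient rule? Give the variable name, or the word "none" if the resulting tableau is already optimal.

Pivot element 1. New z-row = old z-row − (-1)·(row 2/1).
Updated z-row coefficients: x1: -33/4, x2: 1/4, x3: 0, x4: 1, x5: 9/4, s1: 0, s2: 5/4.
The most negative is -33/4 in column x1, so x1 would enter next.

x1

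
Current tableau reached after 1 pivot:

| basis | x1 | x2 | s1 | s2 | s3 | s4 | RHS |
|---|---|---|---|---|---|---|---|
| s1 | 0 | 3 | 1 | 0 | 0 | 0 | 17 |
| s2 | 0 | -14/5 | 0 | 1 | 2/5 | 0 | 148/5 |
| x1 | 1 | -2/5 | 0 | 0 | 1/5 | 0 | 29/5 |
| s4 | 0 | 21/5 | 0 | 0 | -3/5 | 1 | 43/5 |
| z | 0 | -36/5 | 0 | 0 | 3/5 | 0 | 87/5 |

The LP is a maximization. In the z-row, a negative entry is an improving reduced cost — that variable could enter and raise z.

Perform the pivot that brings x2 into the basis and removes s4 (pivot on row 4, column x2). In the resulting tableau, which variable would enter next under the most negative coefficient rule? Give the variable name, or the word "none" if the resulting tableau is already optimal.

s3

Pivot element 21/5. New z-row = old z-row − (-36/5)·(row 4/(21/5)).
Updated z-row coefficients: x1: 0, x2: 0, s1: 0, s2: 0, s3: -3/7, s4: 12/7.
The most negative is -3/7 in column s3, so s3 would enter next.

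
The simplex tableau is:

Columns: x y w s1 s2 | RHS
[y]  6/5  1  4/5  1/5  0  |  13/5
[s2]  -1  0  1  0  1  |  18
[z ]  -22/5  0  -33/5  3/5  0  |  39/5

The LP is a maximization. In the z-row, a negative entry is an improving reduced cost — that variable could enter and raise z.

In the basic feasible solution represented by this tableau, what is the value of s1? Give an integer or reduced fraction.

0

s1 is nonbasic (not in the basis column), so its value in the current BFS is 0.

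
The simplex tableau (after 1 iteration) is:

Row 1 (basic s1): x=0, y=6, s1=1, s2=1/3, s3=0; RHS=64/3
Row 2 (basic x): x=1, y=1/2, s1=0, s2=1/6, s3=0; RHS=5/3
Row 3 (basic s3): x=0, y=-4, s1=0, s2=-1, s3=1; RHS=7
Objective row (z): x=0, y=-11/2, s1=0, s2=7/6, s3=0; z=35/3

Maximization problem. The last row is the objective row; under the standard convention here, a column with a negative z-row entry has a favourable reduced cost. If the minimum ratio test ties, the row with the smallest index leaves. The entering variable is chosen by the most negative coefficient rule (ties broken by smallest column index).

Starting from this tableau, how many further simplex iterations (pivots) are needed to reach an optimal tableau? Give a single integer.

1

pivot: y in, x out → z = 30
No improving column remains; optimal.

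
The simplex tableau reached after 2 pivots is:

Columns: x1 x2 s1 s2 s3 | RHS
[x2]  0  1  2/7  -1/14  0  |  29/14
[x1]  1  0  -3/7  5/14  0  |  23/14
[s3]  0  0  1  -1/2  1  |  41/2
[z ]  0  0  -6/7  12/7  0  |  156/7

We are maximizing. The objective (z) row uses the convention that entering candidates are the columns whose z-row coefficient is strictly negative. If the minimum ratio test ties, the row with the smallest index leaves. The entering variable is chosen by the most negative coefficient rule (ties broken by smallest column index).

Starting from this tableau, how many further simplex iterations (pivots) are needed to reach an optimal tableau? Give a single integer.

pivot: s1 in, x2 out → z = 57/2
No improving column remains; optimal.

1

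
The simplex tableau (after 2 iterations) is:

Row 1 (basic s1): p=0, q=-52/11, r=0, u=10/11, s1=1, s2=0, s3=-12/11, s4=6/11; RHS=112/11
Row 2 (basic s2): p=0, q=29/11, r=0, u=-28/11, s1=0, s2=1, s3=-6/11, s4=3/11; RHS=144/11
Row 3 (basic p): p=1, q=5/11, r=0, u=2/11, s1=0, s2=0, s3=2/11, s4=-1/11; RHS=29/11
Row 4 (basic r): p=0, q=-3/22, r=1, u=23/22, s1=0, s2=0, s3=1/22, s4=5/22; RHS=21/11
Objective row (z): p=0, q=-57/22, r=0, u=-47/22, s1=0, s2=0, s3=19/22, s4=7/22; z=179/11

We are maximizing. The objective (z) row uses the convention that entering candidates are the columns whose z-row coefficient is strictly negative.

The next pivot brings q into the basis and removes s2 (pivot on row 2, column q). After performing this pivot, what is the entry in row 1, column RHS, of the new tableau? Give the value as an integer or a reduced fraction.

Pivot element is row 2, column q: 29/11.
Normalize row 2: new (row 2, RHS) = (144/11)/(29/11) = 144/29.
row 1 ← row 1 − (-52/11)·(new row 2): 112/11 − (-52/11)·(144/29) = 976/29.

976/29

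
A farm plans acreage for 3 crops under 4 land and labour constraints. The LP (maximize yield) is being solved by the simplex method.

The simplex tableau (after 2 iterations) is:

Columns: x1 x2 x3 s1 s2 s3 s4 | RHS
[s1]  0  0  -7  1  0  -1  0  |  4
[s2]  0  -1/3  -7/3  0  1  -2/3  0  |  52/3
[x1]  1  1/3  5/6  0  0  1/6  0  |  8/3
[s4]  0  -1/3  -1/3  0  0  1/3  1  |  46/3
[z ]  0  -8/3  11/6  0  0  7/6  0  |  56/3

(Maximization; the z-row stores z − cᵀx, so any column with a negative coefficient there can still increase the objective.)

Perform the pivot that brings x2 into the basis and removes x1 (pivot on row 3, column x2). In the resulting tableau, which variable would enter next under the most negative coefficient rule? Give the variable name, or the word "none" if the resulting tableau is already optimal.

none

Pivot element 1/3. New z-row = old z-row − (-8/3)·(row 3/(1/3)).
Updated z-row coefficients: x1: 8, x2: 0, x3: 17/2, s1: 0, s2: 0, s3: 5/2, s4: 0.
No coefficient is strictly negative; the tableau after this pivot is optimal.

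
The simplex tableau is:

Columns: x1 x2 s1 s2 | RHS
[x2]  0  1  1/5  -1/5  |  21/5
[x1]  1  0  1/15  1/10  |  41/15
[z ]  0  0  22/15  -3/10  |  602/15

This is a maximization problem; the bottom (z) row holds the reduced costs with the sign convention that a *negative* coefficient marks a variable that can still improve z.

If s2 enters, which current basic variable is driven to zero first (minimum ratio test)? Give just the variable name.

x1

Ratios: row 1 (x2): entry -1/5 ≤ 0, skip; row 2 (x1): (41/15)/(1/10) = 82/3.
Minimum ratio 82/3 is in the x1 row, so x1 leaves.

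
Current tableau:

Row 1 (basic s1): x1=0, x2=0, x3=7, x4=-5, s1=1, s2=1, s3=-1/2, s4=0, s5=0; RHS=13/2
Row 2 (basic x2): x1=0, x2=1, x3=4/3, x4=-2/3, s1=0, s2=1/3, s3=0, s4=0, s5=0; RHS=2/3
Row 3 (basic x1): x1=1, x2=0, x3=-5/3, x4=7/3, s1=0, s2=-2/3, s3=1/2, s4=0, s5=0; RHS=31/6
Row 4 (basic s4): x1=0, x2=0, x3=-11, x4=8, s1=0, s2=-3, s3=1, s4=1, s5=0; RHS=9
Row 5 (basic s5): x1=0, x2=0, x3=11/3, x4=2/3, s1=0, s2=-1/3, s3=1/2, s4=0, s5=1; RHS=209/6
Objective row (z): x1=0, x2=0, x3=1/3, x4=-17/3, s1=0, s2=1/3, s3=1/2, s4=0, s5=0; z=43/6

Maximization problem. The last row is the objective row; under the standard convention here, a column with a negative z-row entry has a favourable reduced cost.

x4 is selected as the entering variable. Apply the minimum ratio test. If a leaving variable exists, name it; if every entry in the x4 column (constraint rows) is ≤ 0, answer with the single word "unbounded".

Ratios: row 1 (s1): entry -5 ≤ 0, skip; row 2 (x2): entry -2/3 ≤ 0, skip; row 3 (x1): (31/6)/(7/3) = 31/14; row 4 (s4): 9/8 = 9/8; row 5 (s5): (209/6)/(2/3) = 209/4.
Minimum ratio is in the s4 row, so s4 leaves.

s4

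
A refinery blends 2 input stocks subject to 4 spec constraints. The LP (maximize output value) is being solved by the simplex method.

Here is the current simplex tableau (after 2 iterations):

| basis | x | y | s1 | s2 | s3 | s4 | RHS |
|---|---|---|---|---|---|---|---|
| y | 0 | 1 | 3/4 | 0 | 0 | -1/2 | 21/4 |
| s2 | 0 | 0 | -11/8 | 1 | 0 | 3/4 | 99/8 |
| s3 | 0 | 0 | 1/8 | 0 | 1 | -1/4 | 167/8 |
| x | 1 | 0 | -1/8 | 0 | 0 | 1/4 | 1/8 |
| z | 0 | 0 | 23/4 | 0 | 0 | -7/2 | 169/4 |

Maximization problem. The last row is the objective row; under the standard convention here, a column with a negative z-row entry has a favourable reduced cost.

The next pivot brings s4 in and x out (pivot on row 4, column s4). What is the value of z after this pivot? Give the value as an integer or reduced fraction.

Minimum ratio for s4: (1/8)/(1/4) = 1/2.
z changes by −(z-row coeff of s4)·ratio = −(-7/2)·(1/2) = 7/4.
New z = 169/4 + (7/4) = 44.

44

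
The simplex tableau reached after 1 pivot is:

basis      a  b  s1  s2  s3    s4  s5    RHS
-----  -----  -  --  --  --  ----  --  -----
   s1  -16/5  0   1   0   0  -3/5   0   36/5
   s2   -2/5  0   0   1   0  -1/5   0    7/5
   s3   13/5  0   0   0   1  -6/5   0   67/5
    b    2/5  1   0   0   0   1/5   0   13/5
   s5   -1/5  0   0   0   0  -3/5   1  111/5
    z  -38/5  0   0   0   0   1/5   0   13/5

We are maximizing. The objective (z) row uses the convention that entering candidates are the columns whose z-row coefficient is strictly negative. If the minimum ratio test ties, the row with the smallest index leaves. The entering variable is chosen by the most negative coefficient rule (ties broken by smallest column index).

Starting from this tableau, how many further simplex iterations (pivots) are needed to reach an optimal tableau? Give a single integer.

pivot: a in, s3 out → z = 543/13
pivot: s4 in, b out → z = 232/5
No improving column remains; optimal.

2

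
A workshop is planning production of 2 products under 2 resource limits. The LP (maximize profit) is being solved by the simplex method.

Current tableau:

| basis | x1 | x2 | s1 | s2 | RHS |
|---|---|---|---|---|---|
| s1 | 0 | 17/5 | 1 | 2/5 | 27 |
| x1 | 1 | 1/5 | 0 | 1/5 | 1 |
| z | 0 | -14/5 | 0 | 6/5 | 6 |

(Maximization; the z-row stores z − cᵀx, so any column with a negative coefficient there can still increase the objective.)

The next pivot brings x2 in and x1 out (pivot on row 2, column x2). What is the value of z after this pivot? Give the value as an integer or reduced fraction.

Minimum ratio for x2: 1/(1/5) = 5.
z changes by −(z-row coeff of x2)·ratio = −(-14/5)·5 = 14.
New z = 6 + 14 = 20.

20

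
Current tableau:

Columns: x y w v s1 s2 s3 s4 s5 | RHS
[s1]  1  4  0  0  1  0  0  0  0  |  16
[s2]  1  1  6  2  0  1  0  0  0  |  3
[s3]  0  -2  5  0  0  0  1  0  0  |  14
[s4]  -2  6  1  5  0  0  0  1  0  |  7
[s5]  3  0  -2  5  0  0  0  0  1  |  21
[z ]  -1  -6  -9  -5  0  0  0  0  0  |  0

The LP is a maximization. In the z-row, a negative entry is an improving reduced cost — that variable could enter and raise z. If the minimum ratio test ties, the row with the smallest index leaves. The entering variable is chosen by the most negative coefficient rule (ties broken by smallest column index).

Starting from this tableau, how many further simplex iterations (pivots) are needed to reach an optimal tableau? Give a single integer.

pivot: w in, s2 out → z = 9/2
pivot: y in, s4 out → z = 333/35
pivot: x in, w out → z = 89/8
No improving column remains; optimal.

3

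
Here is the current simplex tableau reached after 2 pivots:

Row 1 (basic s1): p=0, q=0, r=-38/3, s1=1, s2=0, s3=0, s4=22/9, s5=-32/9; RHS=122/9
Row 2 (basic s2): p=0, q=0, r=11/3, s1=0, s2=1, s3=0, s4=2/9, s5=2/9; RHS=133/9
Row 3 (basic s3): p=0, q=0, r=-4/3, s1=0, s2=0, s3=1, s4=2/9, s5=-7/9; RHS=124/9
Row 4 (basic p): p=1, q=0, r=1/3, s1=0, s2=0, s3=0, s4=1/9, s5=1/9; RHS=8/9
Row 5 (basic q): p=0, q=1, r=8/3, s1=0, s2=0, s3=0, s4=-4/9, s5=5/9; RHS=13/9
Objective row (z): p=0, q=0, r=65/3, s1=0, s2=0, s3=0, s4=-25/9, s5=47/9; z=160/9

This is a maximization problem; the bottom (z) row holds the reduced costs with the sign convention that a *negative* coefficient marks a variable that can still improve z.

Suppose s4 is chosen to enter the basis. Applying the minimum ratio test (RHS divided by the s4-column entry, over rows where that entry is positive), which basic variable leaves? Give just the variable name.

s1

Ratios: row 1 (s1): (122/9)/(22/9) = 61/11; row 2 (s2): (133/9)/(2/9) = 133/2; row 3 (s3): (124/9)/(2/9) = 62; row 4 (p): (8/9)/(1/9) = 8; row 5 (q): entry -4/9 ≤ 0, skip.
Minimum ratio 61/11 is in the s1 row, so s1 leaves.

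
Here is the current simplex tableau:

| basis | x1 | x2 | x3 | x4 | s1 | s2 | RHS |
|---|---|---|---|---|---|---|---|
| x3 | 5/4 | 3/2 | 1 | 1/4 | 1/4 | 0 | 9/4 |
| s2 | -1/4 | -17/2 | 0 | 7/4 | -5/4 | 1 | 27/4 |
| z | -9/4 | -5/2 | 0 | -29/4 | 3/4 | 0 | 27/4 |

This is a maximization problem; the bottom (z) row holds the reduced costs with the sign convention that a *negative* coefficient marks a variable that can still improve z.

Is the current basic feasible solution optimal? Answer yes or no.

Column x1 has objective-row coefficient -9/4, which is negative; an improving pivot exists, so not yet optimal.

no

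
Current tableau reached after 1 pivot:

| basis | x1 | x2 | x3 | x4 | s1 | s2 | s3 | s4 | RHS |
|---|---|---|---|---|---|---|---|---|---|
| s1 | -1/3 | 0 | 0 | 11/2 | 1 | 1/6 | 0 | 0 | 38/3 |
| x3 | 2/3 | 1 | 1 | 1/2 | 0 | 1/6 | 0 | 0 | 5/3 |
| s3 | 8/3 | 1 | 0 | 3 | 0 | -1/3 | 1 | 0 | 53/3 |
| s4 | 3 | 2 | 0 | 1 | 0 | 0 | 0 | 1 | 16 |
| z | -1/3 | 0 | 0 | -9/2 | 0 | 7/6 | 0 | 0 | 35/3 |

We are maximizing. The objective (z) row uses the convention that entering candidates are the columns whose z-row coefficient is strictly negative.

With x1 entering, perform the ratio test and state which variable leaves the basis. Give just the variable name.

Ratios: row 1 (s1): entry -1/3 ≤ 0, skip; row 2 (x3): (5/3)/(2/3) = 5/2; row 3 (s3): (53/3)/(8/3) = 53/8; row 4 (s4): 16/3 = 16/3.
Minimum ratio 5/2 is in the x3 row, so x3 leaves.

x3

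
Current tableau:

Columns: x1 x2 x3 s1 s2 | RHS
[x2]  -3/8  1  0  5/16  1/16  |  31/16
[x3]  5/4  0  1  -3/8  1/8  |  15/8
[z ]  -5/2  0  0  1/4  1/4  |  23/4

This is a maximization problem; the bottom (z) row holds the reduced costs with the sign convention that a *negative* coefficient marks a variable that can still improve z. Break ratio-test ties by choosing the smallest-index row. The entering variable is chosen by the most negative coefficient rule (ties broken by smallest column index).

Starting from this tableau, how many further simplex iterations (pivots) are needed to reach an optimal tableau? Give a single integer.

2

pivot: x1 in, x3 out → z = 19/2
pivot: s1 in, x2 out → z = 63/4
No improving column remains; optimal.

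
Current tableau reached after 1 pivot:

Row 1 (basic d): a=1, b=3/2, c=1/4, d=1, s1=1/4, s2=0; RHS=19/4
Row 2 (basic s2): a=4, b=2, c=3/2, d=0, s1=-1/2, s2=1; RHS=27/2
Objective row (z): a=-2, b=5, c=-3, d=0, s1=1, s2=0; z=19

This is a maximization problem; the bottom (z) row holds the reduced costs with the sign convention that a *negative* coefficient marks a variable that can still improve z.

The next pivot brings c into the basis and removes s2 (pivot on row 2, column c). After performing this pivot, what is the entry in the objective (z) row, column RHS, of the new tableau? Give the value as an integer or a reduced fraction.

Pivot element is row 2, column c: 3/2.
Normalize row 2: new (row 2, RHS) = (27/2)/(3/2) = 9.
z-row ← z-row − (-3)·(new row 2): 19 − (-3)·9 = 46.

46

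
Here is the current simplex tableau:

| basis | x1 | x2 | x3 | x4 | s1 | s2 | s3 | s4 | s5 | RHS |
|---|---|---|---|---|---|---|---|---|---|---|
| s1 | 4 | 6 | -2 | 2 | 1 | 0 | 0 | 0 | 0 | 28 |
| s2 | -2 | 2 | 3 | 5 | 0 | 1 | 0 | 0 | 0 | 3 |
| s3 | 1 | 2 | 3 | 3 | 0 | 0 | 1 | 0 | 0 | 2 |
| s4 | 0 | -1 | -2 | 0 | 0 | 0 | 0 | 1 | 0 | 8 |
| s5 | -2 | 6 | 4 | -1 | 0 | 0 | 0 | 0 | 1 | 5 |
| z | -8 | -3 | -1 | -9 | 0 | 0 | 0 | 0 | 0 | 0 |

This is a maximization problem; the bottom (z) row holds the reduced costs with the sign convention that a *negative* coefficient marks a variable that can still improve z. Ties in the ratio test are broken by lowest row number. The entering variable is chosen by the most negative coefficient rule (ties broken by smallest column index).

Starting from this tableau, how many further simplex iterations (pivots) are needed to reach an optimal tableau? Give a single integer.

pivot: x4 in, s2 out → z = 27/5
pivot: x1 in, s3 out → z = 71/11
pivot: s2 in, x4 out → z = 16
No improving column remains; optimal.

3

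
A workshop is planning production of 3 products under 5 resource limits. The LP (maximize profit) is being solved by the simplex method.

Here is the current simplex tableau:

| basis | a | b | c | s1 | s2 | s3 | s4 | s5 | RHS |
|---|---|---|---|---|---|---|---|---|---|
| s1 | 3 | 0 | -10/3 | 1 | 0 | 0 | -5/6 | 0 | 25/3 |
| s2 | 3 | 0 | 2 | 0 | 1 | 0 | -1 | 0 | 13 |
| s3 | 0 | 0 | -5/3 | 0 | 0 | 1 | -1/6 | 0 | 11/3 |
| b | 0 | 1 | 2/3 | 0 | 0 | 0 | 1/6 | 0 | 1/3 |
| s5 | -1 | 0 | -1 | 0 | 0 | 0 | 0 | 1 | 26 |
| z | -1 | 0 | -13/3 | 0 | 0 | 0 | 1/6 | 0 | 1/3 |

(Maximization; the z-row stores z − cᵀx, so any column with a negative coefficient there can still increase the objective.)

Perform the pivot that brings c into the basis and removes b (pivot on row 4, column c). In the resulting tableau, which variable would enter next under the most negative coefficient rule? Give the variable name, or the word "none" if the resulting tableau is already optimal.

Pivot element 2/3. New z-row = old z-row − (-13/3)·(row 4/(2/3)).
Updated z-row coefficients: a: -1, b: 13/2, c: 0, s1: 0, s2: 0, s3: 0, s4: 5/4, s5: 0.
The most negative is -1 in column a, so a would enter next.

a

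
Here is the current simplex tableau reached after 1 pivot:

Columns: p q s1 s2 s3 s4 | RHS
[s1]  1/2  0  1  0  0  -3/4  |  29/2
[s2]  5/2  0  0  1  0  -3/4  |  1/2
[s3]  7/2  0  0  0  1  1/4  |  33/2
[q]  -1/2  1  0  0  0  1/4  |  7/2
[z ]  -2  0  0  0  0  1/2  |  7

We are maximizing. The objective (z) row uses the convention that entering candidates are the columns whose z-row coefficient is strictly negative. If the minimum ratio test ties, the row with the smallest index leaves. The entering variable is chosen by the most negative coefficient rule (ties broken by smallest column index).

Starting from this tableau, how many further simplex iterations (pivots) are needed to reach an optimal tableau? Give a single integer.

pivot: p in, s2 out → z = 37/5
pivot: s4 in, s3 out → z = 112/13
No improving column remains; optimal.

2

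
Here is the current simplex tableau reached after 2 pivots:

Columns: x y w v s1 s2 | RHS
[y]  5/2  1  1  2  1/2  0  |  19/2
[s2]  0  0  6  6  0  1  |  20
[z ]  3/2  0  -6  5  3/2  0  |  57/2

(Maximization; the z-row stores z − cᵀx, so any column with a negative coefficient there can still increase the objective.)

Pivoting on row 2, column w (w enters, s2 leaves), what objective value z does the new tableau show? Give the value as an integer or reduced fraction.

Minimum ratio for w: 20/6 = 10/3.
z changes by −(z-row coeff of w)·ratio = −(-6)·(10/3) = 20.
New z = 57/2 + 20 = 97/2.

97/2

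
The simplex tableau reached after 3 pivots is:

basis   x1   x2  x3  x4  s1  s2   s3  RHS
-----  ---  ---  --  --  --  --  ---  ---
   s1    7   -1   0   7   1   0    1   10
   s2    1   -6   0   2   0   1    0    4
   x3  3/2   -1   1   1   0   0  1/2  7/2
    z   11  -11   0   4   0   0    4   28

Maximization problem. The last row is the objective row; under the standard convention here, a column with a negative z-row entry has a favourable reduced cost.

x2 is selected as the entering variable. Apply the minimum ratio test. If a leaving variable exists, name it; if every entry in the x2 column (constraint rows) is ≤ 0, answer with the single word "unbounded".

unbounded

x2-column entries: row 1: -1, row 2: -6, row 3: -1. All ≤ 0, so x2 can increase without bound; the LP is unbounded in this direction.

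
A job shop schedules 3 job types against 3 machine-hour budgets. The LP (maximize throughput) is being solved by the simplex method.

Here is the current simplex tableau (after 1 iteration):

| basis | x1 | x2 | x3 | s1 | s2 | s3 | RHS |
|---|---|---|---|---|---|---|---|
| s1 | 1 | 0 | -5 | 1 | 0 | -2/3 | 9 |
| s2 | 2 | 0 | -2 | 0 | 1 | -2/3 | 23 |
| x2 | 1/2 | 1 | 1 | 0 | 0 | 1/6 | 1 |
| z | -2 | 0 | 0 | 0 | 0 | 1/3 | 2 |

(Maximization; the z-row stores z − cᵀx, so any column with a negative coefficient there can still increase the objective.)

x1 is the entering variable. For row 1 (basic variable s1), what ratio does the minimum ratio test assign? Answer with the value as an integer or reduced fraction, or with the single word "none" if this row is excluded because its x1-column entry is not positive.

9

Ratio = RHS / (x1 entry) = 9 / 1 = 9.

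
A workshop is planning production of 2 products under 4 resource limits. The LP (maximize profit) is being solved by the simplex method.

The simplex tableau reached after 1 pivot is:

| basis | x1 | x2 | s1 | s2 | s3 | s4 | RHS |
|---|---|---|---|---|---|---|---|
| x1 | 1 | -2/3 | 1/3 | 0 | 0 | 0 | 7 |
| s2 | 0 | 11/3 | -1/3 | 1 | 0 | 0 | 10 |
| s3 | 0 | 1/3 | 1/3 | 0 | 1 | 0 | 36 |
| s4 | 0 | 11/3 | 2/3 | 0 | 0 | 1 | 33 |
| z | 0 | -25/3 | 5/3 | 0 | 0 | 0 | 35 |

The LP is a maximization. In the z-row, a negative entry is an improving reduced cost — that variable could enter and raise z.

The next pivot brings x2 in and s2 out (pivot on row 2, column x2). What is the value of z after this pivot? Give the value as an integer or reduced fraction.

Minimum ratio for x2: 10/(11/3) = 30/11.
z changes by −(z-row coeff of x2)·ratio = −(-25/3)·(30/11) = 250/11.
New z = 35 + (250/11) = 635/11.

635/11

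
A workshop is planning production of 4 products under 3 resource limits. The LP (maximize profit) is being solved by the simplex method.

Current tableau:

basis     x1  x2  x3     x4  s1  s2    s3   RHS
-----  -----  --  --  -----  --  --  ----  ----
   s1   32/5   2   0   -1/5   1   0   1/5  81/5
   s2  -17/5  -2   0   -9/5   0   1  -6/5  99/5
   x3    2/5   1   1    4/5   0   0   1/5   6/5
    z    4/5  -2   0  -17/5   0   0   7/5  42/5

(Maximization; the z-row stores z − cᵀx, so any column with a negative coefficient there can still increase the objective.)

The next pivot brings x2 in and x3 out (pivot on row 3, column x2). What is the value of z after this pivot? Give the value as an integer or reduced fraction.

Minimum ratio for x2: (6/5)/1 = 6/5.
z changes by −(z-row coeff of x2)·ratio = −(-2)·(6/5) = 12/5.
New z = 42/5 + (12/5) = 54/5.

54/5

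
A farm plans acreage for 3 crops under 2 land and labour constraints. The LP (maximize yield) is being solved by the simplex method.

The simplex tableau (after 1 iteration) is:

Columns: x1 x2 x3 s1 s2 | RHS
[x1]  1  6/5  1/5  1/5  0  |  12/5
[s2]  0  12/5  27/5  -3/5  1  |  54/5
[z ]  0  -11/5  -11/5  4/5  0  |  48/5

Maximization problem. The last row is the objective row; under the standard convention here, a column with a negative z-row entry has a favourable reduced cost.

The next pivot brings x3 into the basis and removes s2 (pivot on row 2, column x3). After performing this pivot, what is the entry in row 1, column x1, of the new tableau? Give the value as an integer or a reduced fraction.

Pivot element is row 2, column x3: 27/5.
Normalize row 2: new (row 2, x1) = 0/(27/5) = 0.
row 1 ← row 1 − (1/5)·(new row 2): 1 − (1/5)·0 = 1.

1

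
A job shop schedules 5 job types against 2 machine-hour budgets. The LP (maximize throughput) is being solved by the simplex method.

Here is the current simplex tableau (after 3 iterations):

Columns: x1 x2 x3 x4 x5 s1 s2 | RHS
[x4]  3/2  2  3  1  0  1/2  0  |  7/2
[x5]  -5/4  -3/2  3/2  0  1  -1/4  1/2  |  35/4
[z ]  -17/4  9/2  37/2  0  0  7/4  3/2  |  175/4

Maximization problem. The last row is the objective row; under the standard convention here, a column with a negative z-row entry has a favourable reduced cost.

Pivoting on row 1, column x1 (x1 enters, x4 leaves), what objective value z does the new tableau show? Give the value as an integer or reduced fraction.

Minimum ratio for x1: (7/2)/(3/2) = 7/3.
z changes by −(z-row coeff of x1)·ratio = −(-17/4)·(7/3) = 119/12.
New z = 175/4 + (119/12) = 161/3.

161/3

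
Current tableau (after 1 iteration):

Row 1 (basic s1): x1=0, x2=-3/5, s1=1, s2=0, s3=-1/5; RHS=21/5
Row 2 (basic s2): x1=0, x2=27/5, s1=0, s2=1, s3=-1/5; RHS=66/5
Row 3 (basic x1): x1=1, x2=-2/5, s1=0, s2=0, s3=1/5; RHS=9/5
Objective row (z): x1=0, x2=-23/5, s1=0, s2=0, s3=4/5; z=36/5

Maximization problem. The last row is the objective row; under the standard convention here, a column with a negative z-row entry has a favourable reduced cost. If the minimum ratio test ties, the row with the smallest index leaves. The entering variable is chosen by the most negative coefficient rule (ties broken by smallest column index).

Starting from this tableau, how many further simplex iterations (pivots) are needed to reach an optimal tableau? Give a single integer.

pivot: x2 in, s2 out → z = 166/9
No improving column remains; optimal.

1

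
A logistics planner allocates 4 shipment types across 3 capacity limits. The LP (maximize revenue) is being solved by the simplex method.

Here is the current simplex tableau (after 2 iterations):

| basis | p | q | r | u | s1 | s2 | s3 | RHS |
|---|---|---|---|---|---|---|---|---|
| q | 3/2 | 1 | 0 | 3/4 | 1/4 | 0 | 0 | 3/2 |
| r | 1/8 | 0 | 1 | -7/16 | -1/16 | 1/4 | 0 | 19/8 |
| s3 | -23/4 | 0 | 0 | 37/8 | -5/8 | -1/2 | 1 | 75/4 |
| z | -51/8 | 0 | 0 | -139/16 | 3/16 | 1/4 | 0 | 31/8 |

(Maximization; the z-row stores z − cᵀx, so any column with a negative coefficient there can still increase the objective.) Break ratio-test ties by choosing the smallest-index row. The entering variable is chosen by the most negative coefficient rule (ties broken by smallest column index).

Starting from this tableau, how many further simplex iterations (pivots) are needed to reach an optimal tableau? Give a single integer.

1

pivot: u in, q out → z = 85/4
No improving column remains; optimal.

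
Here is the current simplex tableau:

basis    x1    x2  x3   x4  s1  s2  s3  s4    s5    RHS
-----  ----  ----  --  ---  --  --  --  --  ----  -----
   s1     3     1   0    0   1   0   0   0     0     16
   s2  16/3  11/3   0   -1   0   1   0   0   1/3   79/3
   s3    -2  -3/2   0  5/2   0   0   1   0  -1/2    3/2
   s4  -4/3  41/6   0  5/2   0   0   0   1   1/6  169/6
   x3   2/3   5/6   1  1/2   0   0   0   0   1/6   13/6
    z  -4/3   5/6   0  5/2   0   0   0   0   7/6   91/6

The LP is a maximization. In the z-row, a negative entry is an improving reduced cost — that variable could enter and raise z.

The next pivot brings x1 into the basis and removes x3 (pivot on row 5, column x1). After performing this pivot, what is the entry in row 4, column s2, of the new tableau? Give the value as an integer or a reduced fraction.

0

Pivot element is row 5, column x1: 2/3.
Normalize row 5: new (row 5, s2) = 0/(2/3) = 0.
row 4 ← row 4 − (-4/3)·(new row 5): 0 − (-4/3)·0 = 0.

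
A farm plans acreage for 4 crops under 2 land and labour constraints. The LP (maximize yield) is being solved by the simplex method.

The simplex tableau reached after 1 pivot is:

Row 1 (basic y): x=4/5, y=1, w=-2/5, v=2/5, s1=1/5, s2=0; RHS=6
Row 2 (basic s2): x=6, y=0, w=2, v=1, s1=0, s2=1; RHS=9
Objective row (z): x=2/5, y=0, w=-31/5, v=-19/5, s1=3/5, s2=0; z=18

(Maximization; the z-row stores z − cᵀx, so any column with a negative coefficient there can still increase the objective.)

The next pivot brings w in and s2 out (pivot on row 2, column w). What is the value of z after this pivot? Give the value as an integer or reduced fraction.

Minimum ratio for w: 9/2 = 9/2.
z changes by −(z-row coeff of w)·ratio = −(-31/5)·(9/2) = 279/10.
New z = 18 + (279/10) = 459/10.

459/10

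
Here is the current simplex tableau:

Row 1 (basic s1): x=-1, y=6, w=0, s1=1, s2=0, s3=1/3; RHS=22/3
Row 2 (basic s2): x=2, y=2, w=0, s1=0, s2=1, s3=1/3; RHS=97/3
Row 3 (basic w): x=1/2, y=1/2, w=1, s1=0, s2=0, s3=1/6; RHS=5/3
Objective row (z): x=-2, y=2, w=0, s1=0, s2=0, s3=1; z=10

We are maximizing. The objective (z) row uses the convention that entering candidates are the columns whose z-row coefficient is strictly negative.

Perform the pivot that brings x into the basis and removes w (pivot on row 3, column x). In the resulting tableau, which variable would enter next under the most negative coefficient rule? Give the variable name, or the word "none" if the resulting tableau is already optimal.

Pivot element 1/2. New z-row = old z-row − (-2)·(row 3/(1/2)).
Updated z-row coefficients: x: 0, y: 4, w: 4, s1: 0, s2: 0, s3: 5/3.
No coefficient is strictly negative; the tableau after this pivot is optimal.

none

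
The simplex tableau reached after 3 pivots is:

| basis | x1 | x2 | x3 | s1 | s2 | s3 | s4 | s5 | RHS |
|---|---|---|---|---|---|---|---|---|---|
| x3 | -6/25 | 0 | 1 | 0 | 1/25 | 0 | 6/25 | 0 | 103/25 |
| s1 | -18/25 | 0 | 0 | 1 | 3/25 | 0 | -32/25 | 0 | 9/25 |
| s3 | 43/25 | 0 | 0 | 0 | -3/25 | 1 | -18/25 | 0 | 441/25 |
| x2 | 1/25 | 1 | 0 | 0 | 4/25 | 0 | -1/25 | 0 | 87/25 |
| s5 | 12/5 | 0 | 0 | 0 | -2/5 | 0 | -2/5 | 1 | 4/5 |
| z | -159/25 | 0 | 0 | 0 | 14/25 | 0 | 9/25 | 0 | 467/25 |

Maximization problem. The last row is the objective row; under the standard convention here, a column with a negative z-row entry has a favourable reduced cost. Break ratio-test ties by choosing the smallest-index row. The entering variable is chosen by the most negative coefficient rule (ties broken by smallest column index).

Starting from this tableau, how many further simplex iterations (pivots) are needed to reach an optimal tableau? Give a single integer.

pivot: x1 in, s5 out → z = 104/5
pivot: s4 in, x3 out → z = 71/2
pivot: s2 in, x2 out → z = 48
No improving column remains; optimal.

3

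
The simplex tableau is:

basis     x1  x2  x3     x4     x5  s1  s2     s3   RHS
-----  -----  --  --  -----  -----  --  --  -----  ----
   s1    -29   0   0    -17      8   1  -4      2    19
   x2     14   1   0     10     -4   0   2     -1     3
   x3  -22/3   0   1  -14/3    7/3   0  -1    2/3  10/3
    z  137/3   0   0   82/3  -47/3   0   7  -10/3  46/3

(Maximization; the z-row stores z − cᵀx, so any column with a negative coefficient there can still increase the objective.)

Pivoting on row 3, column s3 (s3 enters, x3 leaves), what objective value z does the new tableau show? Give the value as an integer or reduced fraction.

Minimum ratio for s3: (10/3)/(2/3) = 5.
z changes by −(z-row coeff of s3)·ratio = −(-10/3)·5 = 50/3.
New z = 46/3 + (50/3) = 32.

32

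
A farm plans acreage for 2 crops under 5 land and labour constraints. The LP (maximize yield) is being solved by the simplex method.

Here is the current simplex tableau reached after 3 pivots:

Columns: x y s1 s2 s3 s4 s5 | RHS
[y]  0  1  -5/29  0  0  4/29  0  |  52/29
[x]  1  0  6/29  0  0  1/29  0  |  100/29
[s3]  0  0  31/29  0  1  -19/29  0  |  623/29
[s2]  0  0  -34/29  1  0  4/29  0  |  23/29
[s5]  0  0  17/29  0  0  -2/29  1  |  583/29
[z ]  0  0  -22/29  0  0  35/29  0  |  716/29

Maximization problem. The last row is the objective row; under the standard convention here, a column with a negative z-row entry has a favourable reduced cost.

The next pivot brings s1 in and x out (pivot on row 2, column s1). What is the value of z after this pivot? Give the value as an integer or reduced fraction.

Minimum ratio for s1: (100/29)/(6/29) = 50/3.
z changes by −(z-row coeff of s1)·ratio = −(-22/29)·(50/3) = 1100/87.
New z = 716/29 + (1100/87) = 112/3.

112/3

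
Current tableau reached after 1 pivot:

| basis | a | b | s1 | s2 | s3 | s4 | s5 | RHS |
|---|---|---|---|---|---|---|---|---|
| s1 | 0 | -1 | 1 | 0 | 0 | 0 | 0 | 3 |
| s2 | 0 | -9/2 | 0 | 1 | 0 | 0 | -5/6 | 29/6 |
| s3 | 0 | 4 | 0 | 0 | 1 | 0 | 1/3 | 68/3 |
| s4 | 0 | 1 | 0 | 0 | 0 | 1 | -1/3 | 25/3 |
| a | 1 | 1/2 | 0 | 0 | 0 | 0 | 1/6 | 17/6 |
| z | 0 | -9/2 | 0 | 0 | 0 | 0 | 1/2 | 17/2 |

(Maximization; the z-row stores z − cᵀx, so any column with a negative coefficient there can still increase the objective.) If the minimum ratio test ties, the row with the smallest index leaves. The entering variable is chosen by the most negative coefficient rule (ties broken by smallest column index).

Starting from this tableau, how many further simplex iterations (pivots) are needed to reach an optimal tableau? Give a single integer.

1

pivot: b in, s3 out → z = 34
No improving column remains; optimal.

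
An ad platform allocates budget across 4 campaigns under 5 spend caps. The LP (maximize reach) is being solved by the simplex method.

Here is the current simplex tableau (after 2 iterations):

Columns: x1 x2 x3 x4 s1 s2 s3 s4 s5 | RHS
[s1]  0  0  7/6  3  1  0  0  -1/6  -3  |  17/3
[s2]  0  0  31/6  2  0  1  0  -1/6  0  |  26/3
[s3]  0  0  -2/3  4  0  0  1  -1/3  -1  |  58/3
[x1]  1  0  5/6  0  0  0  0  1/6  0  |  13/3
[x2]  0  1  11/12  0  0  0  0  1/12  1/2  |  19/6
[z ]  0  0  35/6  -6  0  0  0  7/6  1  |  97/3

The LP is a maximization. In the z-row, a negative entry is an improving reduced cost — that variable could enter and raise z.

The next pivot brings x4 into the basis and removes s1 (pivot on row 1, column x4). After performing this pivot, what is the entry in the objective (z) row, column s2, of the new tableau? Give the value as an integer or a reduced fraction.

0

Pivot element is row 1, column x4: 3.
Normalize row 1: new (row 1, s2) = 0/3 = 0.
z-row ← z-row − (-6)·(new row 1): 0 − (-6)·0 = 0.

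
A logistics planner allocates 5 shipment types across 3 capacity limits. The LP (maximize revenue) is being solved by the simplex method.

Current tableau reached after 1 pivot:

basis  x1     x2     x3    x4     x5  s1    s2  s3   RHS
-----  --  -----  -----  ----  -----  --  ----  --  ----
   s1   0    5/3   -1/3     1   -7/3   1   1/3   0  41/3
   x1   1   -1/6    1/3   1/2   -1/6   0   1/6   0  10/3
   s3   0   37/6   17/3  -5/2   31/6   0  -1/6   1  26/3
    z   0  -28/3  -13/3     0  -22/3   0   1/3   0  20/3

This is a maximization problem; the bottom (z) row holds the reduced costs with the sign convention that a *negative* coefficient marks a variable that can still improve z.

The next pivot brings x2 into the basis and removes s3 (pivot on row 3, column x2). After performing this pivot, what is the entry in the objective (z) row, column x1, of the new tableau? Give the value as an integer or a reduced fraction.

Pivot element is row 3, column x2: 37/6.
Normalize row 3: new (row 3, x1) = 0/(37/6) = 0.
z-row ← z-row − (-28/3)·(new row 3): 0 − (-28/3)·0 = 0.

0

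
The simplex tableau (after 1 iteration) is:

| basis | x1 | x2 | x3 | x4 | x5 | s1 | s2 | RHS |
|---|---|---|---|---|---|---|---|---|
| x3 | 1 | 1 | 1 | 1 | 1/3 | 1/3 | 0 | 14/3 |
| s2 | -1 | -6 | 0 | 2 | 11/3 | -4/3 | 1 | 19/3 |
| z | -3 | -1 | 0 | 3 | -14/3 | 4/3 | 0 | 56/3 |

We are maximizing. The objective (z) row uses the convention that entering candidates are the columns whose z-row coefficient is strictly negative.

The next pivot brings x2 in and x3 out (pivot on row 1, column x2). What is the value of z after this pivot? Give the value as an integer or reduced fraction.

70/3

Minimum ratio for x2: (14/3)/1 = 14/3.
z changes by −(z-row coeff of x2)·ratio = −(-1)·(14/3) = 14/3.
New z = 56/3 + (14/3) = 70/3.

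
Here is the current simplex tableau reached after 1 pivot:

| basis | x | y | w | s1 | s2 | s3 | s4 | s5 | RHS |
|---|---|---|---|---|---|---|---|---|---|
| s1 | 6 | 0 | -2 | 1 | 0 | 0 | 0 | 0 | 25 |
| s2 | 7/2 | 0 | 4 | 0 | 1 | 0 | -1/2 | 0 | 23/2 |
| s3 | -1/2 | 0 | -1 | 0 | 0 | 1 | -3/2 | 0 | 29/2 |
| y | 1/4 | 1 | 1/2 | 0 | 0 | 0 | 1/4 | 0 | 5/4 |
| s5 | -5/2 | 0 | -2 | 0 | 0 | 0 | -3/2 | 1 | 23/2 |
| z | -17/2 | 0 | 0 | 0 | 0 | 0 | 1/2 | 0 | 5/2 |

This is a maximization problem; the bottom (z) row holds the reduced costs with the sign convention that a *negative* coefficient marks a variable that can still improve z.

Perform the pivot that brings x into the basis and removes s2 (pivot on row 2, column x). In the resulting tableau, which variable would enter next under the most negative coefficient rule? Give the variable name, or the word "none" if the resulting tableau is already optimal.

Pivot element 7/2. New z-row = old z-row − (-17/2)·(row 2/(7/2)).
Updated z-row coefficients: x: 0, y: 0, w: 68/7, s1: 0, s2: 17/7, s3: 0, s4: -5/7, s5: 0.
The most negative is -5/7 in column s4, so s4 would enter next.

s4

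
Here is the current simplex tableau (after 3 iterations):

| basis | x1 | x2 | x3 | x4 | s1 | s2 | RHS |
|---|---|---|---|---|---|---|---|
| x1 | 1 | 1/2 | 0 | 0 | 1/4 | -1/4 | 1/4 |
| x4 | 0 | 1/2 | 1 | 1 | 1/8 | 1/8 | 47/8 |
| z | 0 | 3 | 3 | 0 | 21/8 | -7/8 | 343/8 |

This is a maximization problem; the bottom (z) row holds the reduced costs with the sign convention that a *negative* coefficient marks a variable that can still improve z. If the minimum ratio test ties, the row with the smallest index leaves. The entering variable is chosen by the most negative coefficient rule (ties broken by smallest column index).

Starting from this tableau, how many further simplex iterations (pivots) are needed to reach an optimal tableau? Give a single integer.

1

pivot: s2 in, x4 out → z = 84
No improving column remains; optimal.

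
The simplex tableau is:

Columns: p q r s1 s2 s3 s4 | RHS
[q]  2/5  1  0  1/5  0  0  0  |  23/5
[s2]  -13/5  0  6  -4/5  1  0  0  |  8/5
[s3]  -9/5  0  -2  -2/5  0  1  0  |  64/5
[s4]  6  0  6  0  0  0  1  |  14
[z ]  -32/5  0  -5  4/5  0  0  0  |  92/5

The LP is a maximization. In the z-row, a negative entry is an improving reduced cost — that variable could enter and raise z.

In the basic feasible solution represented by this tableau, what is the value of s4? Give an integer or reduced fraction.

14

s4 is basic (row 4); its value is the RHS of that row: 14.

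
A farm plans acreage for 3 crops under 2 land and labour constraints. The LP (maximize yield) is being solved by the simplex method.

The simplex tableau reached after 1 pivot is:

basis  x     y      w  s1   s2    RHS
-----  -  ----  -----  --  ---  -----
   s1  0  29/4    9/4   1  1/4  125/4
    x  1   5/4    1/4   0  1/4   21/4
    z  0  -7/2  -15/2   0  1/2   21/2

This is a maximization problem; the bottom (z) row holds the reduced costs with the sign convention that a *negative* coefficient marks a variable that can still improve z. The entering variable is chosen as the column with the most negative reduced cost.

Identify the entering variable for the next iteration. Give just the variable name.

w

Objective-row coefficients: x: 0, y: -7/2, w: -15/2, s1: 0, s2: 1/2.
The most negative is -15/2 in column w, so w enters.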